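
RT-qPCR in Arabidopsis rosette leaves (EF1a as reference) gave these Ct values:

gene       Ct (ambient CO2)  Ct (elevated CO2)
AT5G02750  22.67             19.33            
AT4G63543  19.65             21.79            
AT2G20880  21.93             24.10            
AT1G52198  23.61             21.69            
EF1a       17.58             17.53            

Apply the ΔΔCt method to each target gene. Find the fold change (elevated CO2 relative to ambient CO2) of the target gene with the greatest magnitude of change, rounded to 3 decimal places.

9.781

AT5G02750: ΔΔCt = (19.33−17.53) − (22.67−17.58) = 1.80 − 5.09 = -3.29; fold change = 2^3.29 = 9.781
AT4G63543: ΔΔCt = (21.79−17.53) − (19.65−17.58) = 4.26 − 2.07 = 2.19; fold change = 2^-2.19 = 0.219
AT2G20880: ΔΔCt = (24.10−17.53) − (21.93−17.58) = 6.57 − 4.35 = 2.22; fold change = 2^-2.22 = 0.215
AT1G52198: ΔΔCt = (21.69−17.53) − (23.61−17.58) = 4.16 − 6.03 = -1.87; fold change = 2^1.87 = 3.655
AT5G02750 has the largest |ΔΔCt| = 3.29.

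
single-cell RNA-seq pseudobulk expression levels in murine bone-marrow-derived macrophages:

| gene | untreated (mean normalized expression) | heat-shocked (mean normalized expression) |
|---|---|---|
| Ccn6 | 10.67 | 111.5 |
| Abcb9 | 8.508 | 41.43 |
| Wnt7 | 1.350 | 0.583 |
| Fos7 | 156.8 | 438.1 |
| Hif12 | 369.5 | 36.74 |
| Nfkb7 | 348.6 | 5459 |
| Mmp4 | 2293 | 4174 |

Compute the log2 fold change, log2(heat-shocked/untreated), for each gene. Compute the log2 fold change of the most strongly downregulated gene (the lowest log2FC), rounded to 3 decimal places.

log2(111.5/10.67) = 3.385  (Ccn6)
log2(41.43/8.508) = 2.284  (Abcb9)
log2(0.583/1.350) = -1.211  (Wnt7)
log2(438.1/156.8) = 1.482  (Fos7)
log2(36.74/369.5) = -3.330  (Hif12)
log2(5459/348.6) = 3.969  (Nfkb7)
log2(4174/2293) = 0.864  (Mmp4)
Hif12 is most strongly downregulated.

-3.330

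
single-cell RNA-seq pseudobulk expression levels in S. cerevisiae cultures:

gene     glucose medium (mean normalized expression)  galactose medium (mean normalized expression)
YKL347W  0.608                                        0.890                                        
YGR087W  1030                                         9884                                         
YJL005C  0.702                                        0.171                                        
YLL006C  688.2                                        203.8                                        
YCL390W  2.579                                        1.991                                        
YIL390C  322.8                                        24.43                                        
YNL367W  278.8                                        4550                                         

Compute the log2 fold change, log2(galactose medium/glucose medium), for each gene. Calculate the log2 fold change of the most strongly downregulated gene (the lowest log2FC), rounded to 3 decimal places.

log2(0.890/0.608) = 0.550  (YKL347W)
log2(9884/1030) = 3.262  (YGR087W)
log2(0.171/0.702) = -2.037  (YJL005C)
log2(203.8/688.2) = -1.756  (YLL006C)
log2(1.991/2.579) = -0.373  (YCL390W)
log2(24.43/322.8) = -3.724  (YIL390C)
log2(4550/278.8) = 4.029  (YNL367W)
YIL390C is most strongly downregulated.

-3.724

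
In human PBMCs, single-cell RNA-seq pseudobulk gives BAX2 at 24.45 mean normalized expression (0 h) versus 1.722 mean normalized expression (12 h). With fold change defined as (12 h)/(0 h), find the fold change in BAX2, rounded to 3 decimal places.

Fold change = 1.722 / 24.45 = 0.0704
BAX2 is downregulated.

0.070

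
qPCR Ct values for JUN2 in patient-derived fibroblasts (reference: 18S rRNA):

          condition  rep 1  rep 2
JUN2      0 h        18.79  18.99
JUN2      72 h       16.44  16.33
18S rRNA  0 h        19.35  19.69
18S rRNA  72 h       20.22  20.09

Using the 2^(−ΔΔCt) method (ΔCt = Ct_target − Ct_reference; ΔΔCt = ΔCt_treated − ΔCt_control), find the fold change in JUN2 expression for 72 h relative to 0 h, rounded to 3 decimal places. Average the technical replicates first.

8.815

Mean Ct: JUN2 0 h 18.890; JUN2 72 h 16.385; 18S rRNA 0 h 19.520; 18S rRNA 72 h 20.155
ΔCt(0 h) = 18.890 − 19.520 = -0.630
ΔCt(72 h) = 16.385 − 20.155 = -3.770
ΔΔCt = -3.770 − (-0.630) = -3.140
Fold change = 2^(−(-3.140)) = 2^3.140 = 8.8152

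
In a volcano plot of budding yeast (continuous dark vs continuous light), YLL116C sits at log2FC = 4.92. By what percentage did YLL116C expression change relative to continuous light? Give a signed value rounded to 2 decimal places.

2927.38%

Fold change = 2^(4.92) = 30.2738
Percent change = (FC − 1) × 100% = (30.2738 − 1) × 100 = 2927.38%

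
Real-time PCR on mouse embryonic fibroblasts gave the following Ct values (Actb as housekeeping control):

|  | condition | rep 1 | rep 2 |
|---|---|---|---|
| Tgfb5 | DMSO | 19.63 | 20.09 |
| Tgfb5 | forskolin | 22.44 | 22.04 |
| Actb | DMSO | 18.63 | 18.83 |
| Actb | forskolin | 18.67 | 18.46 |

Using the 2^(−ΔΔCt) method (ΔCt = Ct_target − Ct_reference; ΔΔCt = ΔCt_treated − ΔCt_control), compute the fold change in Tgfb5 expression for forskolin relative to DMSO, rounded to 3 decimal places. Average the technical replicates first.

0.171

Mean Ct: Tgfb5 DMSO 19.860; Tgfb5 forskolin 22.240; Actb DMSO 18.730; Actb forskolin 18.565
ΔCt(DMSO) = 19.860 − 18.730 = 1.130
ΔCt(forskolin) = 22.240 − 18.565 = 3.675
ΔΔCt = 3.675 − 1.130 = 2.545
Fold change = 2^(−2.545) = 0.1713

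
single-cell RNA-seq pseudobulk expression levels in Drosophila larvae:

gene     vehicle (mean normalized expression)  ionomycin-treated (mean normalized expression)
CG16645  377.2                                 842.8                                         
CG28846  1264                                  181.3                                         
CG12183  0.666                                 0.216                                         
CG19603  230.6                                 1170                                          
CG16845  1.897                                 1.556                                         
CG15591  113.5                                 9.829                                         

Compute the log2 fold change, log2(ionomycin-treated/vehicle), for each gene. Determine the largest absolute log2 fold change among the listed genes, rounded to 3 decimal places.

log2(842.8/377.2) = 1.160  (CG16645)
log2(181.3/1264) = -2.802  (CG28846)
log2(0.216/0.666) = -1.624  (CG12183)
log2(1170/230.6) = 2.343  (CG19603)
log2(1.556/1.897) = -0.286  (CG16845)
log2(9.829/113.5) = -3.530  (CG15591)
The largest magnitude belongs to CG15591.

3.530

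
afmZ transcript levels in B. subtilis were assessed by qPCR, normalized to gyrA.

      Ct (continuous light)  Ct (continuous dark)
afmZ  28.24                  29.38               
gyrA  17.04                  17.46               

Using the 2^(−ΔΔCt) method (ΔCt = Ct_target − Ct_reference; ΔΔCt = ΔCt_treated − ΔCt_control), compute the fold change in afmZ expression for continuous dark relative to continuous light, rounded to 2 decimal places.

0.61

ΔCt(continuous light) = 28.240 − 17.040 = 11.200
ΔCt(continuous dark) = 29.380 − 17.460 = 11.920
ΔΔCt = 11.920 − 11.200 = 0.720
Fold change = 2^(−0.720) = 0.607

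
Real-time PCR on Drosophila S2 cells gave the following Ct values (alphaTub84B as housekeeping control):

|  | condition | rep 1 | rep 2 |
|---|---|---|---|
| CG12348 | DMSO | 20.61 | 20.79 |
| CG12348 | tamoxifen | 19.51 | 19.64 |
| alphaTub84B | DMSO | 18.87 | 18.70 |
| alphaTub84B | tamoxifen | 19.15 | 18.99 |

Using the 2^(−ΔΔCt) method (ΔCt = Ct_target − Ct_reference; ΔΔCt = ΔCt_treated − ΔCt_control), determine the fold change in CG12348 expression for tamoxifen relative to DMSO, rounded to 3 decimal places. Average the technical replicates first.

2.657

Mean Ct: CG12348 DMSO 20.700; CG12348 tamoxifen 19.575; alphaTub84B DMSO 18.785; alphaTub84B tamoxifen 19.070
ΔCt(DMSO) = 20.700 − 18.785 = 1.915
ΔCt(tamoxifen) = 19.575 − 19.070 = 0.505
ΔΔCt = 0.505 − 1.915 = -1.410
Fold change = 2^(−(-1.410)) = 2^1.410 = 2.6574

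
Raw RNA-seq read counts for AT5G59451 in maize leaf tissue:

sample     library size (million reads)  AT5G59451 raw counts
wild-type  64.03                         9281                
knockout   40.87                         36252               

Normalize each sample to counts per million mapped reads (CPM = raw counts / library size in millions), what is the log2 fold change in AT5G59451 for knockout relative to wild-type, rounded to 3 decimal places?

CPM(wild-type) = 9281 / 64.03 = 144.9477
CPM(knockout) = 36252 / 40.87 = 887.0076
Fold change = 887.0076 / 144.9477 = 6.11950
log2(6.11950) = 2.6134

2.613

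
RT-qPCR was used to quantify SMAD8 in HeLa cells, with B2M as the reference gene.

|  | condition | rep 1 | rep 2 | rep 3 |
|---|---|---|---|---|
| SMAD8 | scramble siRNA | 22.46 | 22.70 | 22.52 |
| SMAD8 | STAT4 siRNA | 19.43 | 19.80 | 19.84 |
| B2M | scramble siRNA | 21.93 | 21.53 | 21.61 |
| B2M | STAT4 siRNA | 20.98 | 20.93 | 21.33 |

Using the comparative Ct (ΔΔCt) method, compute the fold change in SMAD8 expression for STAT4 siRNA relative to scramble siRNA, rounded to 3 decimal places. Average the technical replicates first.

4.790

Mean Ct: SMAD8 scramble siRNA 22.560; SMAD8 STAT4 siRNA 19.690; B2M scramble siRNA 21.690; B2M STAT4 siRNA 21.080
ΔCt(scramble siRNA) = 22.560 − 21.690 = 0.870
ΔCt(STAT4 siRNA) = 19.690 − 21.080 = -1.390
ΔΔCt = -1.390 − 0.870 = -2.260
Fold change = 2^(−(-2.260)) = 2^2.260 = 4.7899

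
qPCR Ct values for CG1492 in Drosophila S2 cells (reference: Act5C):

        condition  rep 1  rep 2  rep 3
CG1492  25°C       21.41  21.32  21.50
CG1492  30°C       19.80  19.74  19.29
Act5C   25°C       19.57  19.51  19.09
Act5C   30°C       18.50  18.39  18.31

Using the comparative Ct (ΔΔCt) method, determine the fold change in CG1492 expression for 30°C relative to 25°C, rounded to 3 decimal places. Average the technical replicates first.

1.753

Mean Ct: CG1492 25°C 21.410; CG1492 30°C 19.610; Act5C 25°C 19.390; Act5C 30°C 18.400
ΔCt(25°C) = 21.410 − 19.390 = 2.020
ΔCt(30°C) = 19.610 − 18.400 = 1.210
ΔΔCt = 1.210 − 2.020 = -0.810
Fold change = 2^(−(-0.810)) = 2^0.810 = 1.7532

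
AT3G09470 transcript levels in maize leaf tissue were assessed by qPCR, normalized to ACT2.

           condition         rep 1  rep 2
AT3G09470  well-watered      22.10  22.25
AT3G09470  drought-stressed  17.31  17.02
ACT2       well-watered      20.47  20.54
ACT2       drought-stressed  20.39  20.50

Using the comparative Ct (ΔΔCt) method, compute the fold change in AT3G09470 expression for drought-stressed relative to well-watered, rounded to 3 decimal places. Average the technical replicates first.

30.910

Mean Ct: AT3G09470 well-watered 22.175; AT3G09470 drought-stressed 17.165; ACT2 well-watered 20.505; ACT2 drought-stressed 20.445
ΔCt(well-watered) = 22.175 − 20.505 = 1.670
ΔCt(drought-stressed) = 17.165 − 20.445 = -3.280
ΔΔCt = -3.280 − 1.670 = -4.950
Fold change = 2^(−(-4.950)) = 2^4.950 = 30.9100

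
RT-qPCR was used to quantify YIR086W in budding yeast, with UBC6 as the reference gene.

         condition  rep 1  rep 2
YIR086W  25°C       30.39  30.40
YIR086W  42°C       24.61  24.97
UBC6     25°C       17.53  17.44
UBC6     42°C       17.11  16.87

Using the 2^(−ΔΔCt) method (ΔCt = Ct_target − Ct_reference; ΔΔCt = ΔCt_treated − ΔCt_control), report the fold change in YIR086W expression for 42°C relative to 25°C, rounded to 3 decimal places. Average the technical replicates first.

34.535

Mean Ct: YIR086W 25°C 30.395; YIR086W 42°C 24.790; UBC6 25°C 17.485; UBC6 42°C 16.990
ΔCt(25°C) = 30.395 − 17.485 = 12.910
ΔCt(42°C) = 24.790 − 16.990 = 7.800
ΔΔCt = 7.800 − 12.910 = -5.110
Fold change = 2^(−(-5.110)) = 2^5.110 = 34.5353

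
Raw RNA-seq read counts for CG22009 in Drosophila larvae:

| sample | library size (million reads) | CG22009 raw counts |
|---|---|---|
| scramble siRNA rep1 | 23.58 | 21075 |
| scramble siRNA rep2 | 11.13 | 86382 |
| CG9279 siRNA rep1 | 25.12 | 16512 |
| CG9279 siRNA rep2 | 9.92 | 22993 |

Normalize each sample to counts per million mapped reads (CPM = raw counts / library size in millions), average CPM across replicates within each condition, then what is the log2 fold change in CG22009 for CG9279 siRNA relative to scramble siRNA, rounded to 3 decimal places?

-1.541

CPM(scramble siRNA rep1) = 21075 / 23.58 = 893.7659
CPM(scramble siRNA rep2) = 86382 / 11.13 = 7761.1860
CPM(CG9279 siRNA rep1) = 16512 / 25.12 = 657.3248
CPM(CG9279 siRNA rep2) = 22993 / 9.92 = 2317.8427
mean CPM(scramble siRNA) = 4327.4759; mean CPM(CG9279 siRNA) = 1487.5838
Fold change = 1487.5838 / 4327.4759 = 0.34375
log2(0.34375) = -1.5406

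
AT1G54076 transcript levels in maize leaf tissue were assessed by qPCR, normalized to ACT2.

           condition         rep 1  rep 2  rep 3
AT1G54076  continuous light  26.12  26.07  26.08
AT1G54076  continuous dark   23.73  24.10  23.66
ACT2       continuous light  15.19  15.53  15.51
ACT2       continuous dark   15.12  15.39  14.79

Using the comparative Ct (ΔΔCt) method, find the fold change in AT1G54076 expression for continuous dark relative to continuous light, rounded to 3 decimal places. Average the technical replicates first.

3.864

Mean Ct: AT1G54076 continuous light 26.090; AT1G54076 continuous dark 23.830; ACT2 continuous light 15.410; ACT2 continuous dark 15.100
ΔCt(continuous light) = 26.090 − 15.410 = 10.680
ΔCt(continuous dark) = 23.830 − 15.100 = 8.730
ΔΔCt = 8.730 − 10.680 = -1.950
Fold change = 2^(−(-1.950)) = 2^1.950 = 3.8637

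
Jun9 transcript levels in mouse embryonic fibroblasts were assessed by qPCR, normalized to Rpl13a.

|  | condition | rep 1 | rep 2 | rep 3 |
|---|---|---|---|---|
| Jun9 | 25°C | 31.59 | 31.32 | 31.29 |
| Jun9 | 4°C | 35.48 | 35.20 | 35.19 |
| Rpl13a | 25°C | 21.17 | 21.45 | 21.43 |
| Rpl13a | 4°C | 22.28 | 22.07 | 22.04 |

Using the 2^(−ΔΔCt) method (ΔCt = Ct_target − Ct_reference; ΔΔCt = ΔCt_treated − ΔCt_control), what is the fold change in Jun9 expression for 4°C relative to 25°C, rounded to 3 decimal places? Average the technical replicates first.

Mean Ct: Jun9 25°C 31.400; Jun9 4°C 35.290; Rpl13a 25°C 21.350; Rpl13a 4°C 22.130
ΔCt(25°C) = 31.400 − 21.350 = 10.050
ΔCt(4°C) = 35.290 − 22.130 = 13.160
ΔΔCt = 13.160 − 10.050 = 3.110
Fold change = 2^(−3.110) = 0.1158

0.116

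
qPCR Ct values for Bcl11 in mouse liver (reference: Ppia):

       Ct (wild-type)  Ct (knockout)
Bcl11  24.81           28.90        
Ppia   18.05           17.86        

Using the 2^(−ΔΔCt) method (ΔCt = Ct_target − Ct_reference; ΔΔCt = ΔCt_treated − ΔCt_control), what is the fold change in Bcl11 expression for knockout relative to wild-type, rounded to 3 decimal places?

0.051

ΔCt(wild-type) = 24.810 − 18.050 = 6.760
ΔCt(knockout) = 28.900 − 17.860 = 11.040
ΔΔCt = 11.040 − 6.760 = 4.280
Fold change = 2^(−4.280) = 0.0515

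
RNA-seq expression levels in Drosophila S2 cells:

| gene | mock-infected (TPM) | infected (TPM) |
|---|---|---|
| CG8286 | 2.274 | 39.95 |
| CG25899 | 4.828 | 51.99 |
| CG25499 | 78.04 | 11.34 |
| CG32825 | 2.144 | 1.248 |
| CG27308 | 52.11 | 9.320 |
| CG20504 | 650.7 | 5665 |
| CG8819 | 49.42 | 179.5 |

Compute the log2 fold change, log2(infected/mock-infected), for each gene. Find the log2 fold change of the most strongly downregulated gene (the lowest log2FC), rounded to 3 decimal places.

log2(39.95/2.274) = 4.135  (CG8286)
log2(51.99/4.828) = 3.429  (CG25899)
log2(11.34/78.04) = -2.783  (CG25499)
log2(1.248/2.144) = -0.781  (CG32825)
log2(9.320/52.11) = -2.483  (CG27308)
log2(5665/650.7) = 3.122  (CG20504)
log2(179.5/49.42) = 1.861  (CG8819)
CG25499 is most strongly downregulated.

-2.783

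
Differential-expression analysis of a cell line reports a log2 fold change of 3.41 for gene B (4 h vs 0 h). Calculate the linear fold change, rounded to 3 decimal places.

Fold change = 2^(3.41) = 10.6295

10.629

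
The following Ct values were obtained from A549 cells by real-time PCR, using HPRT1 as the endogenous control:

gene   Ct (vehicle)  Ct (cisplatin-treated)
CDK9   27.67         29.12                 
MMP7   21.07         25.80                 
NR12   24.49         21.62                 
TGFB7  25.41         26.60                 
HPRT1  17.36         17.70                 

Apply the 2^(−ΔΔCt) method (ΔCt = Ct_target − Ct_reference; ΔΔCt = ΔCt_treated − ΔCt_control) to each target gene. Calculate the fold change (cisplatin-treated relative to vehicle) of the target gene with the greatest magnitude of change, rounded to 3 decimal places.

CDK9: ΔΔCt = (29.12−17.70) − (27.67−17.36) = 11.42 − 10.31 = 1.11; fold change = 2^-1.11 = 0.463
MMP7: ΔΔCt = (25.80−17.70) − (21.07−17.36) = 8.10 − 3.71 = 4.39; fold change = 2^-4.39 = 0.048
NR12: ΔΔCt = (21.62−17.70) − (24.49−17.36) = 3.92 − 7.13 = -3.21; fold change = 2^3.21 = 9.254
TGFB7: ΔΔCt = (26.60−17.70) − (25.41−17.36) = 8.90 − 8.05 = 0.85; fold change = 2^-0.85 = 0.555
MMP7 has the largest |ΔΔCt| = 4.39.

0.048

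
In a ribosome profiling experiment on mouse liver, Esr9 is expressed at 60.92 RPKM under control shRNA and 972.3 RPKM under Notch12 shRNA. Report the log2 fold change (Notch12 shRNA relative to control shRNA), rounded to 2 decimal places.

Fold change = 972.3 / 60.92 = 15.9603
log2(15.9603) = 3.996

4.00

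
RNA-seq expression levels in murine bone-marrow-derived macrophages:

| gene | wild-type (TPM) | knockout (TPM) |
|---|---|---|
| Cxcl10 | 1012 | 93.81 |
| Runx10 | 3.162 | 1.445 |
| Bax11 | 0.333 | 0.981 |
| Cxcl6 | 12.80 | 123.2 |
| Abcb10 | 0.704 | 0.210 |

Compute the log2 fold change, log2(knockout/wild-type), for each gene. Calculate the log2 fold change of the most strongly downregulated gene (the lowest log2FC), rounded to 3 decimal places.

-3.431

log2(93.81/1012) = -3.431  (Cxcl10)
log2(1.445/3.162) = -1.130  (Runx10)
log2(0.981/0.333) = 1.559  (Bax11)
log2(123.2/12.80) = 3.267  (Cxcl6)
log2(0.210/0.704) = -1.745  (Abcb10)
Cxcl10 is most strongly downregulated.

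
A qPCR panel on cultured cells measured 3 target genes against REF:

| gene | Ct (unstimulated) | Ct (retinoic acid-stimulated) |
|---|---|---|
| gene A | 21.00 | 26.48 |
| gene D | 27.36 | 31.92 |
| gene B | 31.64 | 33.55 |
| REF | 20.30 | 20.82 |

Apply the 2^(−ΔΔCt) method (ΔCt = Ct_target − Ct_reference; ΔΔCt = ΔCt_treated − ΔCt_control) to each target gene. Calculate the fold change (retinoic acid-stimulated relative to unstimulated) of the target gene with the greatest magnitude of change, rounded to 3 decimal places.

0.032

gene A: ΔΔCt = (26.48−20.82) − (21.00−20.30) = 5.66 − 0.70 = 4.96; fold change = 2^-4.96 = 0.032
gene D: ΔΔCt = (31.92−20.82) − (27.36−20.30) = 11.10 − 7.06 = 4.04; fold change = 2^-4.04 = 0.061
gene B: ΔΔCt = (33.55−20.82) − (31.64−20.30) = 12.73 − 11.34 = 1.39; fold change = 2^-1.39 = 0.382
gene A has the largest |ΔΔCt| = 4.96.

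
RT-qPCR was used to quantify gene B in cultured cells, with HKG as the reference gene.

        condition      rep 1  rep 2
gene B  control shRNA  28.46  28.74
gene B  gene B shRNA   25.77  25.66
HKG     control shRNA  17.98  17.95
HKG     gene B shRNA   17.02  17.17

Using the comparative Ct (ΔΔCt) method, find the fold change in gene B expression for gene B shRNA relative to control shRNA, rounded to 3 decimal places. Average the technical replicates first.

Mean Ct: gene B control shRNA 28.600; gene B gene B shRNA 25.715; HKG control shRNA 17.965; HKG gene B shRNA 17.095
ΔCt(control shRNA) = 28.600 − 17.965 = 10.635
ΔCt(gene B shRNA) = 25.715 − 17.095 = 8.620
ΔΔCt = 8.620 − 10.635 = -2.015
Fold change = 2^(−(-2.015)) = 2^2.015 = 4.0418

4.042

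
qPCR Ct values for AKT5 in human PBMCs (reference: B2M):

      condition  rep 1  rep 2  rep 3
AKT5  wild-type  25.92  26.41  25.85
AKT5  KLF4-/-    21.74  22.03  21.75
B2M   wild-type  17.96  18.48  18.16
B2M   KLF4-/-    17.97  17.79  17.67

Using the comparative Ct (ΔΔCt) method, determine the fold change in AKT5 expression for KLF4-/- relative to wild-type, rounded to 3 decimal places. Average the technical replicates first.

Mean Ct: AKT5 wild-type 26.060; AKT5 KLF4-/- 21.840; B2M wild-type 18.200; B2M KLF4-/- 17.810
ΔCt(wild-type) = 26.060 − 18.200 = 7.860
ΔCt(KLF4-/-) = 21.840 − 17.810 = 4.030
ΔΔCt = 4.030 − 7.860 = -3.830
Fold change = 2^(−(-3.830)) = 2^3.830 = 14.2215

14.221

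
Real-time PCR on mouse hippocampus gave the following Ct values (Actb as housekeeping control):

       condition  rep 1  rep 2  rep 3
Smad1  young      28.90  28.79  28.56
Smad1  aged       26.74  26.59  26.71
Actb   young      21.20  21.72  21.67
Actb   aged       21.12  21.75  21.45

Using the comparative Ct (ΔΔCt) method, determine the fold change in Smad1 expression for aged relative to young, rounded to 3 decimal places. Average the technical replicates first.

Mean Ct: Smad1 young 28.750; Smad1 aged 26.680; Actb young 21.530; Actb aged 21.440
ΔCt(young) = 28.750 − 21.530 = 7.220
ΔCt(aged) = 26.680 − 21.440 = 5.240
ΔΔCt = 5.240 − 7.220 = -1.980
Fold change = 2^(−(-1.980)) = 2^1.980 = 3.9449

3.945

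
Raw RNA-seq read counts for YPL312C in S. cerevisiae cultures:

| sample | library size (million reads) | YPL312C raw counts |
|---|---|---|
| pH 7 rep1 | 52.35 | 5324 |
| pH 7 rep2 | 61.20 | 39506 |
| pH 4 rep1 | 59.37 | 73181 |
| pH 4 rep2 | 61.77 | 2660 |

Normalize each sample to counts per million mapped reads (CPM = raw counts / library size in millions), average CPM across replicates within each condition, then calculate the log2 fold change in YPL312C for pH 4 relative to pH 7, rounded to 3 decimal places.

CPM(pH 7 rep1) = 5324 / 52.35 = 101.7001
CPM(pH 7 rep2) = 39506 / 61.20 = 645.5229
CPM(pH 4 rep1) = 73181 / 59.37 = 1232.6259
CPM(pH 4 rep2) = 2660 / 61.77 = 43.0630
mean CPM(pH 7) = 373.6115; mean CPM(pH 4) = 637.8444
Fold change = 637.8444 / 373.6115 = 1.70724
log2(1.70724) = 0.7717

0.772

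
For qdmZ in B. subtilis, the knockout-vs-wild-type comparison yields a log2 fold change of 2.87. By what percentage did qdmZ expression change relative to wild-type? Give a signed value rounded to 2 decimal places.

631.07%

Fold change = 2^(2.87) = 7.3107
Percent change = (FC − 1) × 100% = (7.3107 − 1) × 100 = 631.07%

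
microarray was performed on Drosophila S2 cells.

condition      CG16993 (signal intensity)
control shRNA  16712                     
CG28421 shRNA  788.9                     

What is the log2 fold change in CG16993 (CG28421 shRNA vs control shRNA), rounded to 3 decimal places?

Fold change = 788.9 / 16712 = 0.0472
log2(0.0472) = -4.4049

-4.405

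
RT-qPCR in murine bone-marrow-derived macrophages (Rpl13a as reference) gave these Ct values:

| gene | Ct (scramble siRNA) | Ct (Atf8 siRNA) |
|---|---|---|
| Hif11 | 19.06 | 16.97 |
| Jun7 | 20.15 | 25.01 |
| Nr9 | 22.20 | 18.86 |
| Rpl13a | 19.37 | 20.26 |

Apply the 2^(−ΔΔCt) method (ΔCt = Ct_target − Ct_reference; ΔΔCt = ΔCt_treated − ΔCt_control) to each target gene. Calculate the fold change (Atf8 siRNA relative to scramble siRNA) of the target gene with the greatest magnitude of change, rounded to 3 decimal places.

Hif11: ΔΔCt = (16.97−20.26) − (19.06−19.37) = -3.29 − (-0.31) = -2.98; fold change = 2^2.98 = 7.890
Jun7: ΔΔCt = (25.01−20.26) − (20.15−19.37) = 4.75 − 0.78 = 3.97; fold change = 2^-3.97 = 0.064
Nr9: ΔΔCt = (18.86−20.26) − (22.20−19.37) = -1.40 − 2.83 = -4.23; fold change = 2^4.23 = 18.765
Nr9 has the largest |ΔΔCt| = 4.23.

18.765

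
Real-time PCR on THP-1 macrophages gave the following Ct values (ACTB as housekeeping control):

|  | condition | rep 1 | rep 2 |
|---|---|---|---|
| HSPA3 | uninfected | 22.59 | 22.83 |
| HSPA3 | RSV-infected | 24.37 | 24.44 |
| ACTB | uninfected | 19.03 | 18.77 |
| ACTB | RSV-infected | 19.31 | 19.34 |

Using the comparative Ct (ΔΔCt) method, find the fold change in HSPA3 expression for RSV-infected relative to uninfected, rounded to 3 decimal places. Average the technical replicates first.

0.415

Mean Ct: HSPA3 uninfected 22.710; HSPA3 RSV-infected 24.405; ACTB uninfected 18.900; ACTB RSV-infected 19.325
ΔCt(uninfected) = 22.710 − 18.900 = 3.810
ΔCt(RSV-infected) = 24.405 − 19.325 = 5.080
ΔΔCt = 5.080 − 3.810 = 1.270
Fold change = 2^(−1.270) = 0.4147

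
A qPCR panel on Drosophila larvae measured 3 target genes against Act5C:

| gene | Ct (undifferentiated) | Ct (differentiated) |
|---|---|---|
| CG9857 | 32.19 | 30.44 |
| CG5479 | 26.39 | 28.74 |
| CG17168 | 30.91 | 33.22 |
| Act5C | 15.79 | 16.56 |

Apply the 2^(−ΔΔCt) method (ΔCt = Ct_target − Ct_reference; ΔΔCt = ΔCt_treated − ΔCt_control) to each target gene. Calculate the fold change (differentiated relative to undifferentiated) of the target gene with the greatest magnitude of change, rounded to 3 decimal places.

CG9857: ΔΔCt = (30.44−16.56) − (32.19−15.79) = 13.88 − 16.40 = -2.52; fold change = 2^2.52 = 5.736
CG5479: ΔΔCt = (28.74−16.56) − (26.39−15.79) = 12.18 − 10.60 = 1.58; fold change = 2^-1.58 = 0.334
CG17168: ΔΔCt = (33.22−16.56) − (30.91−15.79) = 16.66 − 15.12 = 1.54; fold change = 2^-1.54 = 0.344
CG9857 has the largest |ΔΔCt| = 2.52.

5.736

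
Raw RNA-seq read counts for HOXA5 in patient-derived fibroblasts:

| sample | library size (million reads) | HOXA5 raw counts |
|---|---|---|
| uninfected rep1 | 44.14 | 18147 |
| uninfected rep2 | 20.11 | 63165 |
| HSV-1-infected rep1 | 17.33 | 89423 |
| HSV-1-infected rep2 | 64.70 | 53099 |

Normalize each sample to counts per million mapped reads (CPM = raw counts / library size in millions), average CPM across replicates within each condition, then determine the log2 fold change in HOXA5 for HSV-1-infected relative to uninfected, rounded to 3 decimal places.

0.752

CPM(uninfected rep1) = 18147 / 44.14 = 411.1237
CPM(uninfected rep2) = 63165 / 20.11 = 3140.9746
CPM(HSV-1-infected rep1) = 89423 / 17.33 = 5160.0115
CPM(HSV-1-infected rep2) = 53099 / 64.70 = 820.6955
mean CPM(uninfected) = 1776.0492; mean CPM(HSV-1-infected) = 2990.3535
Fold change = 2990.3535 / 1776.0492 = 1.68371
log2(1.68371) = 0.7516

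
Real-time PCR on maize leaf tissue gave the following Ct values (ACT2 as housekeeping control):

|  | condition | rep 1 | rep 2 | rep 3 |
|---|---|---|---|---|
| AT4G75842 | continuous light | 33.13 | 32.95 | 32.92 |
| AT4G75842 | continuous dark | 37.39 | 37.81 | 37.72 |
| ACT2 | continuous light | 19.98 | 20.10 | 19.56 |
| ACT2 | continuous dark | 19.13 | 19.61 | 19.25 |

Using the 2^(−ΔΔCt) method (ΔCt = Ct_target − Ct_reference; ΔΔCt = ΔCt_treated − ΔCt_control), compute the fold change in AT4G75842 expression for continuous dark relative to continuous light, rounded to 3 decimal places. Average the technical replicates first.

0.027

Mean Ct: AT4G75842 continuous light 33.000; AT4G75842 continuous dark 37.640; ACT2 continuous light 19.880; ACT2 continuous dark 19.330
ΔCt(continuous light) = 33.000 − 19.880 = 13.120
ΔCt(continuous dark) = 37.640 − 19.330 = 18.310
ΔΔCt = 18.310 − 13.120 = 5.190
Fold change = 2^(−5.190) = 0.0274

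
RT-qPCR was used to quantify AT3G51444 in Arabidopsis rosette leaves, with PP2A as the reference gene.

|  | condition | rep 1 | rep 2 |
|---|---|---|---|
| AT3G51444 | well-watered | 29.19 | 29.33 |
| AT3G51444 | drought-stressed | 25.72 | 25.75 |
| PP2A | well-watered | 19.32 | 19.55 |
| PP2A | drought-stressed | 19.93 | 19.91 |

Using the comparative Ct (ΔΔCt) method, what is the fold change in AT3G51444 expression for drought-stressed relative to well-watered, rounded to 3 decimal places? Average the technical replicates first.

Mean Ct: AT3G51444 well-watered 29.260; AT3G51444 drought-stressed 25.735; PP2A well-watered 19.435; PP2A drought-stressed 19.920
ΔCt(well-watered) = 29.260 − 19.435 = 9.825
ΔCt(drought-stressed) = 25.735 − 19.920 = 5.815
ΔΔCt = 5.815 − 9.825 = -4.010
Fold change = 2^(−(-4.010)) = 2^4.010 = 16.1113

16.111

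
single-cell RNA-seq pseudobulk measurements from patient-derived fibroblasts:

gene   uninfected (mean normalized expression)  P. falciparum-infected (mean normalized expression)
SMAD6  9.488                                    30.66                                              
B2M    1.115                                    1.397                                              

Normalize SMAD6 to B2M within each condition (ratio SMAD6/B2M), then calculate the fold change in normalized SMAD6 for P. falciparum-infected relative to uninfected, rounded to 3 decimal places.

SMAD6/B2M (uninfected) = 9.488 / 1.115 = 8.5094
SMAD6/B2M (P. falciparum-infected) = 30.66 / 1.397 = 21.947
Fold change = 21.947 / 8.5094 = 2.5791

2.579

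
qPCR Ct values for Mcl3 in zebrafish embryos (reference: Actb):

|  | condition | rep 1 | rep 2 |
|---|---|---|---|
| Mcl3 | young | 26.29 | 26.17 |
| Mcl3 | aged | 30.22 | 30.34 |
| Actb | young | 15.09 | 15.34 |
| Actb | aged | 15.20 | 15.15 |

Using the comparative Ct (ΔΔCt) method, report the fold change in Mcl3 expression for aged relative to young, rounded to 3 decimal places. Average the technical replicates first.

Mean Ct: Mcl3 young 26.230; Mcl3 aged 30.280; Actb young 15.215; Actb aged 15.175
ΔCt(young) = 26.230 − 15.215 = 11.015
ΔCt(aged) = 30.280 − 15.175 = 15.105
ΔΔCt = 15.105 − 11.015 = 4.090
Fold change = 2^(−4.090) = 0.0587

0.059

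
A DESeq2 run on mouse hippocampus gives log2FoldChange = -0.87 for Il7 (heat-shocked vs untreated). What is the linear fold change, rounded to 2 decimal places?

0.55

Fold change = 2^(-0.87) = 0.547
That is, Il7 drops to 54.7% of the untreated level.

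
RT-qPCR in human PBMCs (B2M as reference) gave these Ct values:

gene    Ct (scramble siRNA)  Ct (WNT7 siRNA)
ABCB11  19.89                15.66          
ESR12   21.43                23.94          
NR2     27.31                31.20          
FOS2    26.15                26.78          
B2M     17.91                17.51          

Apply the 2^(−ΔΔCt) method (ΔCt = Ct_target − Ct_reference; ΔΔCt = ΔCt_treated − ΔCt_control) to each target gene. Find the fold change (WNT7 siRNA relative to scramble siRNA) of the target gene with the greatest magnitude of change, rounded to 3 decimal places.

ABCB11: ΔΔCt = (15.66−17.51) − (19.89−17.91) = -1.85 − 1.98 = -3.83; fold change = 2^3.83 = 14.221
ESR12: ΔΔCt = (23.94−17.51) − (21.43−17.91) = 6.43 − 3.52 = 2.91; fold change = 2^-2.91 = 0.133
NR2: ΔΔCt = (31.20−17.51) − (27.31−17.91) = 13.69 − 9.40 = 4.29; fold change = 2^-4.29 = 0.051
FOS2: ΔΔCt = (26.78−17.51) − (26.15−17.91) = 9.27 − 8.24 = 1.03; fold change = 2^-1.03 = 0.490
NR2 has the largest |ΔΔCt| = 4.29.

0.051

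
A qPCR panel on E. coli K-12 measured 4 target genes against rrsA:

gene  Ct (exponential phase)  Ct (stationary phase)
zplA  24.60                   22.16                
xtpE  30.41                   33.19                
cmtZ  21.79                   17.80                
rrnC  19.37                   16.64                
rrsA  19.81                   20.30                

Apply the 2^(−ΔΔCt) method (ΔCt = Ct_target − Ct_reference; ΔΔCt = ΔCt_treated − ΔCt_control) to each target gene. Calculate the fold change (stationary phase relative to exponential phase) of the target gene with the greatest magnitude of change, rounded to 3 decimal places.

22.316

zplA: ΔΔCt = (22.16−20.30) − (24.60−19.81) = 1.86 − 4.79 = -2.93; fold change = 2^2.93 = 7.621
xtpE: ΔΔCt = (33.19−20.30) − (30.41−19.81) = 12.89 − 10.60 = 2.29; fold change = 2^-2.29 = 0.204
cmtZ: ΔΔCt = (17.80−20.30) − (21.79−19.81) = -2.50 − 1.98 = -4.48; fold change = 2^4.48 = 22.316
rrnC: ΔΔCt = (16.64−20.30) − (19.37−19.81) = -3.66 − (-0.44) = -3.22; fold change = 2^3.22 = 9.318
cmtZ has the largest |ΔΔCt| = 4.48.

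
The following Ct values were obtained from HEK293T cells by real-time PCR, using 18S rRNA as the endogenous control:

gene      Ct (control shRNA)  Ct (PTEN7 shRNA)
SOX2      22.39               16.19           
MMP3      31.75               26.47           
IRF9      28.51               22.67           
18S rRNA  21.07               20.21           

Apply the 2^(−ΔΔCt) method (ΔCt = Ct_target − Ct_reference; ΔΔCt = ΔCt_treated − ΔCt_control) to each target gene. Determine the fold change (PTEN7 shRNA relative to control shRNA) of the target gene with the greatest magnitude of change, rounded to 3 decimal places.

40.504

SOX2: ΔΔCt = (16.19−20.21) − (22.39−21.07) = -4.02 − 1.32 = -5.34; fold change = 2^5.34 = 40.504
MMP3: ΔΔCt = (26.47−20.21) − (31.75−21.07) = 6.26 − 10.68 = -4.42; fold change = 2^4.42 = 21.407
IRF9: ΔΔCt = (22.67−20.21) − (28.51−21.07) = 2.46 − 7.44 = -4.98; fold change = 2^4.98 = 31.559
SOX2 has the largest |ΔΔCt| = 5.34.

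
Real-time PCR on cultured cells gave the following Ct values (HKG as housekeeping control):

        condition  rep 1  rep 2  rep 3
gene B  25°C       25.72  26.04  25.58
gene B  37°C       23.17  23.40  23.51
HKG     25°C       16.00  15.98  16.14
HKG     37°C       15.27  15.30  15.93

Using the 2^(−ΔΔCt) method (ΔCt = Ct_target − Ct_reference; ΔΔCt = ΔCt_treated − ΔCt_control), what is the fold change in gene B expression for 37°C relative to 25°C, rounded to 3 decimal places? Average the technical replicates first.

3.681

Mean Ct: gene B 25°C 25.780; gene B 37°C 23.360; HKG 25°C 16.040; HKG 37°C 15.500
ΔCt(25°C) = 25.780 − 16.040 = 9.740
ΔCt(37°C) = 23.360 − 15.500 = 7.860
ΔΔCt = 7.860 − 9.740 = -1.880
Fold change = 2^(−(-1.880)) = 2^1.880 = 3.6808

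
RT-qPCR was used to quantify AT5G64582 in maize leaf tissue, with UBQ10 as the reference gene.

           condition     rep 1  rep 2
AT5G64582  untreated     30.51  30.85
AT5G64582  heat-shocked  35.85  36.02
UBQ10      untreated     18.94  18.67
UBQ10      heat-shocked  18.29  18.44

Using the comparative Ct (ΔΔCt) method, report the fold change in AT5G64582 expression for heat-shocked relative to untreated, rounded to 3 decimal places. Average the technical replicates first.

0.019

Mean Ct: AT5G64582 untreated 30.680; AT5G64582 heat-shocked 35.935; UBQ10 untreated 18.805; UBQ10 heat-shocked 18.365
ΔCt(untreated) = 30.680 − 18.805 = 11.875
ΔCt(heat-shocked) = 35.935 − 18.365 = 17.570
ΔΔCt = 17.570 − 11.875 = 5.695
Fold change = 2^(−5.695) = 0.0193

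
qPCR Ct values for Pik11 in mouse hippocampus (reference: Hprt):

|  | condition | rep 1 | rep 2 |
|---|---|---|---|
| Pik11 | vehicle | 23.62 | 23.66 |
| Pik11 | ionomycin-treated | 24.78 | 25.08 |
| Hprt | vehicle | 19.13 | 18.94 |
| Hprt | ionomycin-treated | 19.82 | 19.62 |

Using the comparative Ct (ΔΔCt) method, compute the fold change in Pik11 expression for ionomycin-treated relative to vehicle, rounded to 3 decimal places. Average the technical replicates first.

0.657

Mean Ct: Pik11 vehicle 23.640; Pik11 ionomycin-treated 24.930; Hprt vehicle 19.035; Hprt ionomycin-treated 19.720
ΔCt(vehicle) = 23.640 − 19.035 = 4.605
ΔCt(ionomycin-treated) = 24.930 − 19.720 = 5.210
ΔΔCt = 5.210 − 4.605 = 0.605
Fold change = 2^(−0.605) = 0.6575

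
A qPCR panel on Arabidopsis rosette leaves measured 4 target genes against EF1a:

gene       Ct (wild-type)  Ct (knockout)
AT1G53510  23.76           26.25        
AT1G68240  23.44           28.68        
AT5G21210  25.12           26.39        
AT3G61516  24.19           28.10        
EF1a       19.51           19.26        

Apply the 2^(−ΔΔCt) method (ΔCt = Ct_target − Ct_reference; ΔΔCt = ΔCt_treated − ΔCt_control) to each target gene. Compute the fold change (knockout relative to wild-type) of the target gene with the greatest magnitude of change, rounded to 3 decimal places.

AT1G53510: ΔΔCt = (26.25−19.26) − (23.76−19.51) = 6.99 − 4.25 = 2.74; fold change = 2^-2.74 = 0.150
AT1G68240: ΔΔCt = (28.68−19.26) − (23.44−19.51) = 9.42 − 3.93 = 5.49; fold change = 2^-5.49 = 0.022
AT5G21210: ΔΔCt = (26.39−19.26) − (25.12−19.51) = 7.13 − 5.61 = 1.52; fold change = 2^-1.52 = 0.349
AT3G61516: ΔΔCt = (28.10−19.26) − (24.19−19.51) = 8.84 − 4.68 = 4.16; fold change = 2^-4.16 = 0.056
AT1G68240 has the largest |ΔΔCt| = 5.49.

0.022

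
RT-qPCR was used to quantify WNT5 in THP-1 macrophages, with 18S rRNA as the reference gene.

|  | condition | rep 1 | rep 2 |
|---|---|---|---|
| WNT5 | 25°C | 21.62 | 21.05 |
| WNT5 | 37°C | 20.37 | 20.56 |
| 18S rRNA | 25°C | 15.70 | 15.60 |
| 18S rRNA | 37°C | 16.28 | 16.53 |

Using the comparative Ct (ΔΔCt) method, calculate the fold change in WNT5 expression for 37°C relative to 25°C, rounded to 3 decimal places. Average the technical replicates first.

Mean Ct: WNT5 25°C 21.335; WNT5 37°C 20.465; 18S rRNA 25°C 15.650; 18S rRNA 37°C 16.405
ΔCt(25°C) = 21.335 − 15.650 = 5.685
ΔCt(37°C) = 20.465 − 16.405 = 4.060
ΔΔCt = 4.060 − 5.685 = -1.625
Fold change = 2^(−(-1.625)) = 2^1.625 = 3.0844

3.084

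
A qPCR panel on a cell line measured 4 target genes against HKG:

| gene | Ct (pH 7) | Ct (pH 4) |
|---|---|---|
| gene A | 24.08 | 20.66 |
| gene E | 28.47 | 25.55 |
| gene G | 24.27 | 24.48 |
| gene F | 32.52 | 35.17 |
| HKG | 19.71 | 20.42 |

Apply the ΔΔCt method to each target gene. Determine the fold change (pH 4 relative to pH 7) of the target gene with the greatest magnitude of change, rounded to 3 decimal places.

gene A: ΔΔCt = (20.66−20.42) − (24.08−19.71) = 0.24 − 4.37 = -4.13; fold change = 2^4.13 = 17.509
gene E: ΔΔCt = (25.55−20.42) − (28.47−19.71) = 5.13 − 8.76 = -3.63; fold change = 2^3.63 = 12.381
gene G: ΔΔCt = (24.48−20.42) − (24.27−19.71) = 4.06 − 4.56 = -0.50; fold change = 2^0.50 = 1.414
gene F: ΔΔCt = (35.17−20.42) − (32.52−19.71) = 14.75 − 12.81 = 1.94; fold change = 2^-1.94 = 0.261
gene A has the largest |ΔΔCt| = 4.13.

17.509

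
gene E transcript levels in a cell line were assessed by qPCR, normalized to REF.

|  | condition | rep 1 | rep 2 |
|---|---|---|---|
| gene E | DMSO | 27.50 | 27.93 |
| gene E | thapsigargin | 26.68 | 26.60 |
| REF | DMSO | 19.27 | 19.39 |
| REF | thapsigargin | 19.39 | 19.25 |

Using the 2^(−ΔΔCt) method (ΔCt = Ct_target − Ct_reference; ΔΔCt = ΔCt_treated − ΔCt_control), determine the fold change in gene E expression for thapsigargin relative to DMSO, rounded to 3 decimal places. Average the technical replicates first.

Mean Ct: gene E DMSO 27.715; gene E thapsigargin 26.640; REF DMSO 19.330; REF thapsigargin 19.320
ΔCt(DMSO) = 27.715 − 19.330 = 8.385
ΔCt(thapsigargin) = 26.640 − 19.320 = 7.320
ΔΔCt = 7.320 − 8.385 = -1.065
Fold change = 2^(−(-1.065)) = 2^1.065 = 2.0922

2.092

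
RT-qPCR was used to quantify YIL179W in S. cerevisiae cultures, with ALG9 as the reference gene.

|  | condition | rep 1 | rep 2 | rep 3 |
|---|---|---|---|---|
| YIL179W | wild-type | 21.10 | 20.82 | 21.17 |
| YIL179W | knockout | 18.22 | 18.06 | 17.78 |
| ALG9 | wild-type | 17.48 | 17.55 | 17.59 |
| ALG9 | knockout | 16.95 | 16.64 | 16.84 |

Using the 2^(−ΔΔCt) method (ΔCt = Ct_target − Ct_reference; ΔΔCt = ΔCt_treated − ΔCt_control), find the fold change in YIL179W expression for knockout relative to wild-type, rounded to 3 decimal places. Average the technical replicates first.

4.857

Mean Ct: YIL179W wild-type 21.030; YIL179W knockout 18.020; ALG9 wild-type 17.540; ALG9 knockout 16.810
ΔCt(wild-type) = 21.030 − 17.540 = 3.490
ΔCt(knockout) = 18.020 − 16.810 = 1.210
ΔΔCt = 1.210 − 3.490 = -2.280
Fold change = 2^(−(-2.280)) = 2^2.280 = 4.8568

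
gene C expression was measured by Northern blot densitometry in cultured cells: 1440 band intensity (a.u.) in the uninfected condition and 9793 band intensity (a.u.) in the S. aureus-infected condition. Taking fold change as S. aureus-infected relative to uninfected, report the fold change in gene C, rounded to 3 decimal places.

6.801

Fold change = 9793 / 1440 = 6.8007
gene C is upregulated.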